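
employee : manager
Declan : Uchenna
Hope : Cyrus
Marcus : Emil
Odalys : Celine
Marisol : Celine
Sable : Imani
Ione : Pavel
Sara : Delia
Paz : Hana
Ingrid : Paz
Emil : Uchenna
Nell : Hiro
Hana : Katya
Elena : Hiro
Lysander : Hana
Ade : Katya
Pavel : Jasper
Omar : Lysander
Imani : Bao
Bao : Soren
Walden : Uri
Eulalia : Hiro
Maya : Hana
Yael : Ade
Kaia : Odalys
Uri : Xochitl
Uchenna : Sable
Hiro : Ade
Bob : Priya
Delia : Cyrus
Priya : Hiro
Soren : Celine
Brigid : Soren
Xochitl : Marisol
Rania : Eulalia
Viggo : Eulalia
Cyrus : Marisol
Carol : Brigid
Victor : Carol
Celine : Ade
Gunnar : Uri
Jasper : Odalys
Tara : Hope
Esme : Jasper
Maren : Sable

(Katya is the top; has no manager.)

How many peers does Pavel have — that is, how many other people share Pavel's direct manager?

Pavel reports to Jasper. Jasper's other direct reports are Esme — 1 peer.

1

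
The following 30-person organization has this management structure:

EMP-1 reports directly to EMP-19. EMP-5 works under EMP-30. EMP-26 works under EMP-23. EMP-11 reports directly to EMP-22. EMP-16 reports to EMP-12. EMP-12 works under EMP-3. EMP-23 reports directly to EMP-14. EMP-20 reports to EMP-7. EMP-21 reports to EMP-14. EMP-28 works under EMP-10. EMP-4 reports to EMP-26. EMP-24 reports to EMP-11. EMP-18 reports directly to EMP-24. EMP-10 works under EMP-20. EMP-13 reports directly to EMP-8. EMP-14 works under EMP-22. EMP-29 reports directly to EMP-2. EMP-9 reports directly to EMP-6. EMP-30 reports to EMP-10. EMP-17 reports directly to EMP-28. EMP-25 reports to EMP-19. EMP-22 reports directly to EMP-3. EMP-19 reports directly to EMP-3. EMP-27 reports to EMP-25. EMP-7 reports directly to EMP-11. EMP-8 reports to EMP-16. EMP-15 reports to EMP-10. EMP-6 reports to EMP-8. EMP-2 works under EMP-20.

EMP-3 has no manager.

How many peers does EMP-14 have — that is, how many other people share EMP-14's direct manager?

1

EMP-14 reports to EMP-22. EMP-22's other direct reports are EMP-11 — 1 peer.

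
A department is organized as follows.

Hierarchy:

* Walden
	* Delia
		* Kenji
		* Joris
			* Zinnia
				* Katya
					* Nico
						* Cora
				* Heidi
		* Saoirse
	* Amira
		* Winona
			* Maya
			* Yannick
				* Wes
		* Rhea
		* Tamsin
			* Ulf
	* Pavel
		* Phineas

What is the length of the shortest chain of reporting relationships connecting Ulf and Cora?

Ulf is 3 levels below Walden, and Cora is 6 levels below Walden (their lowest common manager). The shortest path runs up from Ulf to Walden and back down to Cora: 3 + 6 = 9 links.

9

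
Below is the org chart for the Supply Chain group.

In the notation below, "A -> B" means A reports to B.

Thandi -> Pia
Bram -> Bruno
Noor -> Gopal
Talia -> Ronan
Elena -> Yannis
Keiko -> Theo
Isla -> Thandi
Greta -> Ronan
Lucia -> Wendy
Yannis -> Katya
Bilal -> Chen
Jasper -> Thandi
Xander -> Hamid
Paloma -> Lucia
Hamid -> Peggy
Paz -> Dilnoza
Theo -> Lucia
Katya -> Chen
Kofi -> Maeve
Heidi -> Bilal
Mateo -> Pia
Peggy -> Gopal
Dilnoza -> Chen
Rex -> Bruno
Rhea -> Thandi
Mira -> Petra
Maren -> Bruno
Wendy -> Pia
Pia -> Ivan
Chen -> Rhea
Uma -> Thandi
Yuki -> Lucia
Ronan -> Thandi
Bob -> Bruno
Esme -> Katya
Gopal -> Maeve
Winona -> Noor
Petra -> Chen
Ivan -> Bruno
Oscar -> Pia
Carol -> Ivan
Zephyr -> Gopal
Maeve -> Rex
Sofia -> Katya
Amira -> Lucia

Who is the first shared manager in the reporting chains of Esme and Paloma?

Pia

Esme's chain of managers is Katya, Chen, Rhea, Thandi, Pia, Ivan, Bruno. Paloma's chain of managers is Lucia, Wendy, Pia, Ivan, Bruno. The first manager that appears in both chains is Pia.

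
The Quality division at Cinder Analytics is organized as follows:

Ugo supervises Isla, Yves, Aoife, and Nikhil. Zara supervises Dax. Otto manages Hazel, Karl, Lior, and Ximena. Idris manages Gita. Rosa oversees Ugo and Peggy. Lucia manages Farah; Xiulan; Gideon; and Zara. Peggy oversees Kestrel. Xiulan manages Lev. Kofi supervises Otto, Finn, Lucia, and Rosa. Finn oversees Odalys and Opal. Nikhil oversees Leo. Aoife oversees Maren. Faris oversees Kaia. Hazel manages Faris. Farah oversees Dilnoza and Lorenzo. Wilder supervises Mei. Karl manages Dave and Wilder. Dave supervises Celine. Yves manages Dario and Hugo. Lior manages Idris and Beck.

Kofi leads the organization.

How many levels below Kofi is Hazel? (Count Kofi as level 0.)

2

Chain from Hazel up to Kofi: Hazel → Otto → Kofi. That is 2 steps up, so Hazel is 2 levels below Kofi.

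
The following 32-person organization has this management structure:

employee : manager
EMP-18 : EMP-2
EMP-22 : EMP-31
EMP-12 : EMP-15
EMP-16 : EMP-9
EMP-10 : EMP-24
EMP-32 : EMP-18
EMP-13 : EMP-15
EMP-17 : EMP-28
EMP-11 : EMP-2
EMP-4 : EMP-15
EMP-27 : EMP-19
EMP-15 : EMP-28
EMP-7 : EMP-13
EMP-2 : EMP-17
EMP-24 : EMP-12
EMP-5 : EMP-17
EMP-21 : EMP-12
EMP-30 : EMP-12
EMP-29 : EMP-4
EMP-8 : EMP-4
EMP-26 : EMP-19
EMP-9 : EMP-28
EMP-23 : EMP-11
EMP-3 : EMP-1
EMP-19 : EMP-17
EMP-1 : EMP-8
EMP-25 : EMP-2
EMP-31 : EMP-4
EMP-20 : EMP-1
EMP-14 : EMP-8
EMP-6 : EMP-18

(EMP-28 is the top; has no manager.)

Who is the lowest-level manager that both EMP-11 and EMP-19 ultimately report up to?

EMP-11's chain of managers is EMP-2, EMP-17, EMP-28. EMP-19's chain of managers is EMP-17, EMP-28. The first manager that appears in both chains is EMP-17.

EMP-17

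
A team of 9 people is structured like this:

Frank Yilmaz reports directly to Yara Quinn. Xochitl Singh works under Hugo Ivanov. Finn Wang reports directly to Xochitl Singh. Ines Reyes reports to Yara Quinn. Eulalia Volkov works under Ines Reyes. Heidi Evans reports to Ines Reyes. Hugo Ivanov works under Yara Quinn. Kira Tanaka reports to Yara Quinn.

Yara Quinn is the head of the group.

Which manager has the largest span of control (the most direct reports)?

Yara Quinn

Direct-report counts: Yara Quinn has 4; Hugo Ivanov has 1; Xochitl Singh has 1; Ines Reyes has 2. The largest is 4, held by Yara Quinn.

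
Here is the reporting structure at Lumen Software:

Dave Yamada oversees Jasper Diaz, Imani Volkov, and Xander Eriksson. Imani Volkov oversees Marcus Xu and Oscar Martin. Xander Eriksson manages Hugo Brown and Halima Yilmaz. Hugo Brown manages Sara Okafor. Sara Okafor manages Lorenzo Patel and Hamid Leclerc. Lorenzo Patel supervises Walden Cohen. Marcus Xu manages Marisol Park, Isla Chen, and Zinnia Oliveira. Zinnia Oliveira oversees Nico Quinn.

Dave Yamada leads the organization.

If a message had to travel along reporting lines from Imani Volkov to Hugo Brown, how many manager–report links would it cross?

3

Imani Volkov is 1 level below Dave Yamada, and Hugo Brown is 2 levels below Dave Yamada (their lowest common manager). The shortest path runs up from Imani Volkov to Dave Yamada and back down to Hugo Brown: 1 + 2 = 3 links.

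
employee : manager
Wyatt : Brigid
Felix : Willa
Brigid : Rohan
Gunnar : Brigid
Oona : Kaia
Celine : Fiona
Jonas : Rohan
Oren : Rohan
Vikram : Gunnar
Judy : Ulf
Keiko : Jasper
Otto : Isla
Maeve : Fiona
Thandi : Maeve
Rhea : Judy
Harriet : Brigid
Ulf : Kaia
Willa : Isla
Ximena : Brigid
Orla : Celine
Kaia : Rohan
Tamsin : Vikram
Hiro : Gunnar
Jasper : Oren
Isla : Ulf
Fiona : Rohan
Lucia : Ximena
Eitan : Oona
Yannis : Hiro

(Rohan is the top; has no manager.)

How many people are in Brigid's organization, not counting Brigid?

Brigid directly manages Wyatt, Gunnar, Harriet, Ximena. Wyatt has no reports. Under Gunnar: Hiro, Yannis, Vikram, Tamsin (4). Harriet has no reports. Under Ximena: Lucia (1). So Brigid's organization is 4 direct reports plus everyone under them: 1 + 5 + 1 + 2 = 9.

9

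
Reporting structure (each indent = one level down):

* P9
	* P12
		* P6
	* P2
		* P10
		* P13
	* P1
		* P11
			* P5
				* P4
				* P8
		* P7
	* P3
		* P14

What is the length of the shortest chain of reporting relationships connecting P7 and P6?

4

P7 is 2 levels below P9, and P6 is 2 levels below P9 (their lowest common manager). The shortest path runs up from P7 to P9 and back down to P6: 2 + 2 = 4 links.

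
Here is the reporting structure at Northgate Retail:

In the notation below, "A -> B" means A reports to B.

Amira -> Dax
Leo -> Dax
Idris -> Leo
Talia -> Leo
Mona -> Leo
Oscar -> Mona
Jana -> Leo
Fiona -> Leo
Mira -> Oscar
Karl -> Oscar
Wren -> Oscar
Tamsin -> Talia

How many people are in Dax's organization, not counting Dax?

Dax directly manages Amira, Leo. Amira has no reports. Under Leo: Fiona, Jana, Mona, Oscar, Wren, Karl, Mira, Talia, Tamsin, Idris (10). So Dax's organization is 2 direct reports plus everyone under them: 1 + 11 = 12.

12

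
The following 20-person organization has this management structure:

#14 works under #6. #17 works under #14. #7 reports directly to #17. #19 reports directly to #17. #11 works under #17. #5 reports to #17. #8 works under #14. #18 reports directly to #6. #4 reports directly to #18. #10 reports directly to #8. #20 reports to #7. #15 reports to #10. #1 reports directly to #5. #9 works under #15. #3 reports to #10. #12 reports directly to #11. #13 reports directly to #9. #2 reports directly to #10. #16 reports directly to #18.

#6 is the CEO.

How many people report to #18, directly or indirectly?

2

#18 directly manages #4, #16. #4 has no reports. #16 has no reports. So #18's organization is 2 direct reports plus everyone under them: 1 + 1 = 2.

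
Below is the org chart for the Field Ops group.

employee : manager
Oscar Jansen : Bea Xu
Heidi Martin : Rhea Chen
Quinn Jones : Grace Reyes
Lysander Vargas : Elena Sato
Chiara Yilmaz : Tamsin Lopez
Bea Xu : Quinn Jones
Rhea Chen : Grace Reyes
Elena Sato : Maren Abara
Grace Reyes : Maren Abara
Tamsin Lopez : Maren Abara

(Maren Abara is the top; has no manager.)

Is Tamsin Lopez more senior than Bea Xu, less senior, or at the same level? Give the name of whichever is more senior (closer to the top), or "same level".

Tamsin Lopez

Tamsin Lopez is 1 level below Maren Abara; Bea Xu is 3. Tamsin Lopez is higher.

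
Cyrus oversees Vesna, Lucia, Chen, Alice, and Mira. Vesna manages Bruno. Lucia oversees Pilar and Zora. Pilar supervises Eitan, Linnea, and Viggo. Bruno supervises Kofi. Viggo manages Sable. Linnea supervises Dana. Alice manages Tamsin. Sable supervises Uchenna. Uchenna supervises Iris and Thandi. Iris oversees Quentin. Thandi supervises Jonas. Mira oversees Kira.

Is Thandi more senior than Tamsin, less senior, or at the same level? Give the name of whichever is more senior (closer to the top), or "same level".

Tamsin

Thandi is 6 levels below Cyrus; Tamsin is 2. Tamsin is higher.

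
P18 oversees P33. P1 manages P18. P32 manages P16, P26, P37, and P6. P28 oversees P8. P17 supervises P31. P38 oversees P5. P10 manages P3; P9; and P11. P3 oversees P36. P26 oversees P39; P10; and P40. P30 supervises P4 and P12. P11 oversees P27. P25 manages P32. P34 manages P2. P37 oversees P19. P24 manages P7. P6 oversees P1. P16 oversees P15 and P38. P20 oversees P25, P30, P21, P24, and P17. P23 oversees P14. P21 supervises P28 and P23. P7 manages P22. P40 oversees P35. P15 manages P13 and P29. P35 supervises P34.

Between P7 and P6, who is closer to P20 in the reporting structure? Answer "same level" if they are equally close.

P7 is 2 levels below P20; P6 is 3. P7 is higher.

P7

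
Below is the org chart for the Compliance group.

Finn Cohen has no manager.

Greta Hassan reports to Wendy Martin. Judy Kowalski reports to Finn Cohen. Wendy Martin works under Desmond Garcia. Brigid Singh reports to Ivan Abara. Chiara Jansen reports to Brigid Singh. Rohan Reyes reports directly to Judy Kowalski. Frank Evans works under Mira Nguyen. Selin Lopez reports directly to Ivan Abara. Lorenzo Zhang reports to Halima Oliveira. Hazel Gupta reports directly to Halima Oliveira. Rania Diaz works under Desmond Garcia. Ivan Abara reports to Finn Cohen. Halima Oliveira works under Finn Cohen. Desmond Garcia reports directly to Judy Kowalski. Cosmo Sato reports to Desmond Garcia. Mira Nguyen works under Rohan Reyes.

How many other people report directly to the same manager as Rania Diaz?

2

Rania Diaz reports to Desmond Garcia. Desmond Garcia's other direct reports are Wendy Martin, Cosmo Sato — 2 peers.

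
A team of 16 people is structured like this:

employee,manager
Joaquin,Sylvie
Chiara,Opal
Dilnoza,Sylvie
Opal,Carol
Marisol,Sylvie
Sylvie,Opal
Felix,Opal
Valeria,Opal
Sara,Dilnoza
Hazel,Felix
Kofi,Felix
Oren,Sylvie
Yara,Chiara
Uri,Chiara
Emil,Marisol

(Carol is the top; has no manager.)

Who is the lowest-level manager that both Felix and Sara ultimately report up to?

Felix's chain of managers is Opal, Carol. Sara's chain of managers is Dilnoza, Sylvie, Opal, Carol. The first manager that appears in both chains is Opal.

Opal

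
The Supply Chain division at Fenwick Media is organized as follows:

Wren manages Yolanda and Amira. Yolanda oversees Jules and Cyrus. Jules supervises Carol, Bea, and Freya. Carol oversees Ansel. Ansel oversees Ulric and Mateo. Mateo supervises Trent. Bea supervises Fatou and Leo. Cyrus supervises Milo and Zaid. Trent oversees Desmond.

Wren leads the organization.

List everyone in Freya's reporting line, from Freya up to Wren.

Freya -> Jules -> Yolanda -> Wren

Freya reports to Jules. Jules reports to Yolanda. Yolanda reports to Wren. Wren is at the top.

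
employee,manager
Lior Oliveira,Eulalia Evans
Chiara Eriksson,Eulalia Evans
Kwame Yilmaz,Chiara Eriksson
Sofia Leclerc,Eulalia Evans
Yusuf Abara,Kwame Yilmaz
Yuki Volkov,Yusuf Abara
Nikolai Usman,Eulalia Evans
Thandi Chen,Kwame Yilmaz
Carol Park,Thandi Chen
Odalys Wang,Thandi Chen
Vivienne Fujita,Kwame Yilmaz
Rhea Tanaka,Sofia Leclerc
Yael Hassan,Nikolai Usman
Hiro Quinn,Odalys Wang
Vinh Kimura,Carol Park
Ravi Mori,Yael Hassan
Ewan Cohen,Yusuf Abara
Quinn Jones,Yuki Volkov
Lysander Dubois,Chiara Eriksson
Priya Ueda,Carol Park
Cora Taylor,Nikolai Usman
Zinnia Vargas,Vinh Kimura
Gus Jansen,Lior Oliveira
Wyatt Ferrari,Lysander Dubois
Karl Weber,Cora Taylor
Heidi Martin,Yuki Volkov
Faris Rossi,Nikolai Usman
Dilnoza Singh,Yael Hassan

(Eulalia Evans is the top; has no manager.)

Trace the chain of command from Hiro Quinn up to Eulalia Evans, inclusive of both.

Hiro Quinn -> Odalys Wang -> Thandi Chen -> Kwame Yilmaz -> Chiara Eriksson -> Eulalia Evans

Hiro Quinn reports to Odalys Wang. Odalys Wang reports to Thandi Chen. Thandi Chen reports to Kwame Yilmaz. Kwame Yilmaz reports to Chiara Eriksson. Chiara Eriksson reports to Eulalia Evans. Eulalia Evans is at the top.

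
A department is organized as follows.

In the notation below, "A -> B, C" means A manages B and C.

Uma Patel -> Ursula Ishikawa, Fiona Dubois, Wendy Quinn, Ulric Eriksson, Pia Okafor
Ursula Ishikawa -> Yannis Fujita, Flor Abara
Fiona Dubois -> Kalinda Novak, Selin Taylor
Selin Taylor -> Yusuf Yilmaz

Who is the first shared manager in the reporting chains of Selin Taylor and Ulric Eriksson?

Uma Patel

Selin Taylor's chain of managers is Fiona Dubois, Uma Patel. Ulric Eriksson's chain of managers is Uma Patel. The first manager that appears in both chains is Uma Patel.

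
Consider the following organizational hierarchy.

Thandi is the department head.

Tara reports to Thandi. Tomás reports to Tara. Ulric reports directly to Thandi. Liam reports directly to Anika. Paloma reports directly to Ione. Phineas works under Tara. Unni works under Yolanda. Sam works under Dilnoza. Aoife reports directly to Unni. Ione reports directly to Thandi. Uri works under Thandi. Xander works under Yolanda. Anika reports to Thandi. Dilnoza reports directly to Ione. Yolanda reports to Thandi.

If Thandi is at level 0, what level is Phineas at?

Chain from Phineas up to Thandi: Phineas → Tara → Thandi. That is 2 steps up, so Phineas is 2 levels below Thandi.

2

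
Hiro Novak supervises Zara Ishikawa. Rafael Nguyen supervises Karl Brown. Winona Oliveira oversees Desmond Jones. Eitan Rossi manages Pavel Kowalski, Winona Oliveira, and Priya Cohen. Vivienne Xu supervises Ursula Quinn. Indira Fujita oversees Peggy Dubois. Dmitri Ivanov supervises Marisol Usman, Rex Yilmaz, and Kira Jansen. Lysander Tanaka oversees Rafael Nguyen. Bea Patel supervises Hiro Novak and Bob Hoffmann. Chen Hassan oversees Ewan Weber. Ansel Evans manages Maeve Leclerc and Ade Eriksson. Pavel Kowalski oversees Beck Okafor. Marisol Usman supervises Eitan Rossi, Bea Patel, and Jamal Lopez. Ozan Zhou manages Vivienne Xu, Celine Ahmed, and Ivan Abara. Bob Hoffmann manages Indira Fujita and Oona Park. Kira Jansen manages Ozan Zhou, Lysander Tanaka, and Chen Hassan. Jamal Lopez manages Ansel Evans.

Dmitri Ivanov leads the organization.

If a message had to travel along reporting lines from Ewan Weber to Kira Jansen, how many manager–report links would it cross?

2

Ewan Weber is in Kira Jansen's organization: the chain from Ewan Weber up to Kira Jansen is Ewan Weber → Chen Hassan → Kira Jansen, which is 2 links.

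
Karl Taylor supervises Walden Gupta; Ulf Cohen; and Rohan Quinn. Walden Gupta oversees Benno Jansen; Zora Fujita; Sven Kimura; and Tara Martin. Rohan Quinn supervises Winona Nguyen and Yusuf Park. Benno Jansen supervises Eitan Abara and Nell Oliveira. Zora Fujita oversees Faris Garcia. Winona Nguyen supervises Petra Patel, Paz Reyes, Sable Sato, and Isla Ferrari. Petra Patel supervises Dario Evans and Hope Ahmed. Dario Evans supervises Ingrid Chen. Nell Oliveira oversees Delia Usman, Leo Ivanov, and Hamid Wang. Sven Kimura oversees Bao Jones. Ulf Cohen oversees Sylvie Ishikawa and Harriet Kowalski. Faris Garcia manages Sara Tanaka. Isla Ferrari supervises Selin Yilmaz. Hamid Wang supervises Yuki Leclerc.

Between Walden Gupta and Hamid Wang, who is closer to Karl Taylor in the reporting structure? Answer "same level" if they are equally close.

Walden Gupta is 1 level below Karl Taylor; Hamid Wang is 4. Walden Gupta is higher.

Walden Gupta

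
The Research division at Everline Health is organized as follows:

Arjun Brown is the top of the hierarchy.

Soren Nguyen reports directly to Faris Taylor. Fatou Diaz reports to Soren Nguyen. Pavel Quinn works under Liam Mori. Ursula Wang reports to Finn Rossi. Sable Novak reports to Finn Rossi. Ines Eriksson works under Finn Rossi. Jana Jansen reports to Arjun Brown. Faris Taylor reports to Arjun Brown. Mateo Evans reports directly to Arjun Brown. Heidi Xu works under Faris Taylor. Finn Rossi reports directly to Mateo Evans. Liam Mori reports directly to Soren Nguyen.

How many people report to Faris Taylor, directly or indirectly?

5

Faris Taylor directly manages Soren Nguyen, Heidi Xu. Under Soren Nguyen: Fatou Diaz, Liam Mori, Pavel Quinn (3). Heidi Xu has no reports. So Faris Taylor's organization is 2 direct reports plus everyone under them: 4 + 1 = 5.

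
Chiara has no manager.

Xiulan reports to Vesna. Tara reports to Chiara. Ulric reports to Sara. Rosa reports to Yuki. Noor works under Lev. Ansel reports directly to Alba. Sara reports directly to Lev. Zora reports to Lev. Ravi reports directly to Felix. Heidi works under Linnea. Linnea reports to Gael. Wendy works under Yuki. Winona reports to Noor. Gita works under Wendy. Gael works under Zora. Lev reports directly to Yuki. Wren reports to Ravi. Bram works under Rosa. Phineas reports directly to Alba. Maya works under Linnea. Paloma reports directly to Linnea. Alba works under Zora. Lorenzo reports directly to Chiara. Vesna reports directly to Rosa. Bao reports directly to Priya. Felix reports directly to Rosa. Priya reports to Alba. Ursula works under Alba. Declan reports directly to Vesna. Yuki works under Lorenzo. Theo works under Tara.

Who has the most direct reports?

Alba

Direct-report counts: Chiara has 2; Tara has 1; Lorenzo has 1; Yuki has 3; Lev has 3; Sara has 1; Noor has 1; Zora has 2; Gael has 1; Linnea has 3; Alba has 4; Priya has 1; Rosa has 3; Vesna has 2; Felix has 1; Ravi has 1; Wendy has 1. The largest is 4, held by Alba.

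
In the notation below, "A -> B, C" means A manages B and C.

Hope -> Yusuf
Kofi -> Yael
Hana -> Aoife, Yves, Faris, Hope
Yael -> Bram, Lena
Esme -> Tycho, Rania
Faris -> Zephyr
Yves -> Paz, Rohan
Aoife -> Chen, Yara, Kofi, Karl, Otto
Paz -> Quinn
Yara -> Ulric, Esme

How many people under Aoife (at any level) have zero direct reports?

8

The people in Aoife's organization with no one reporting to them are Otto, Karl, Lena, Bram, Rania, Tycho, Ulric, Chen. That is 8.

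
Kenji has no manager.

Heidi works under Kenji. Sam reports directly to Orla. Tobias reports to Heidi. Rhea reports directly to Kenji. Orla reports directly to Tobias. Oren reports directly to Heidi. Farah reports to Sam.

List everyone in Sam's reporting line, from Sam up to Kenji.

Sam -> Orla -> Tobias -> Heidi -> Kenji

Sam reports to Orla. Orla reports to Tobias. Tobias reports to Heidi. Heidi reports to Kenji. Kenji is at the top.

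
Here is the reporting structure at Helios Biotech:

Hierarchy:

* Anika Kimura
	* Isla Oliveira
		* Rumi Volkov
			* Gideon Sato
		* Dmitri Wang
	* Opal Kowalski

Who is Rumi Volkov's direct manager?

Rumi Volkov reports directly to Isla Oliveira.

Isla Oliveira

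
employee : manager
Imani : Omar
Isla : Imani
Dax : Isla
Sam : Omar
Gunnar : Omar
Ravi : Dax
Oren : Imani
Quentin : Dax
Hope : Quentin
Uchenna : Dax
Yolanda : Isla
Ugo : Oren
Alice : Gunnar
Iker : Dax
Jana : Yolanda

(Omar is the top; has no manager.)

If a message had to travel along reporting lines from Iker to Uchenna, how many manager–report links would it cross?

2

Iker is 1 level below Dax, and Uchenna is 1 level below Dax (their lowest common manager). The shortest path runs up from Iker to Dax and back down to Uchenna: 1 + 1 = 2 links.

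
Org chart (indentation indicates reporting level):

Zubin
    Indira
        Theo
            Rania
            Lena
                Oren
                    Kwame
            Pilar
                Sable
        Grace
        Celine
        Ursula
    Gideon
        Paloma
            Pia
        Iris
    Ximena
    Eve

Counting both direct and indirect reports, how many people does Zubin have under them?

17

Zubin directly manages Indira, Gideon, Ximena, Eve. Under Indira: Ursula, Celine, Grace, Theo, Pilar, Sable, Lena, Oren, Kwame, Rania (10). Under Gideon: Iris, Paloma, Pia (3). Ximena has no reports. Eve has no reports. So Zubin's organization is 4 direct reports plus everyone under them: 11 + 4 + 1 + 1 = 17.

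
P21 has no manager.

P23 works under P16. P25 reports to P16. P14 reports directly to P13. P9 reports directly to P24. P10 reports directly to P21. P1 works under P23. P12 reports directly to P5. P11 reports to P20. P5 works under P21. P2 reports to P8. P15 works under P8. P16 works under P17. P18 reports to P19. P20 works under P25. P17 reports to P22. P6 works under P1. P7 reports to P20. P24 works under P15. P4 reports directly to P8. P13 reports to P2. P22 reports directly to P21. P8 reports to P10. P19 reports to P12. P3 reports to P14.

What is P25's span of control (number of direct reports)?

P25 directly manages P20. That is 1 direct report.

1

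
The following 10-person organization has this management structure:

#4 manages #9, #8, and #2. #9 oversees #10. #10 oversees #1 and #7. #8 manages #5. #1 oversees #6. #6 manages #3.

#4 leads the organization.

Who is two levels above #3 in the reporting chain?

#3 reports to #6, and #6 reports to #1. So #3's skip-level manager is #1.

#1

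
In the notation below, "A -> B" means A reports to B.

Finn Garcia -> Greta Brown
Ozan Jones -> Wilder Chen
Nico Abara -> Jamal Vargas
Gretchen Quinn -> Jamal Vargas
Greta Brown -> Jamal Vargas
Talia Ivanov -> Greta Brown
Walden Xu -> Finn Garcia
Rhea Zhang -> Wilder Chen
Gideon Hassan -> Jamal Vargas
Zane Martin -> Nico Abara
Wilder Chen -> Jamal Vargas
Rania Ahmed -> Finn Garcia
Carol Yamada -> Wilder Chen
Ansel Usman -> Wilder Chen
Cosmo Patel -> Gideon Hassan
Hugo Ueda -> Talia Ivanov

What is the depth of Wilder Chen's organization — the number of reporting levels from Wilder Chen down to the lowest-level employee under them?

The longest chain under Wilder Chen runs Wilder Chen → Ozan Jones, which is 1 level below Wilder Chen.

1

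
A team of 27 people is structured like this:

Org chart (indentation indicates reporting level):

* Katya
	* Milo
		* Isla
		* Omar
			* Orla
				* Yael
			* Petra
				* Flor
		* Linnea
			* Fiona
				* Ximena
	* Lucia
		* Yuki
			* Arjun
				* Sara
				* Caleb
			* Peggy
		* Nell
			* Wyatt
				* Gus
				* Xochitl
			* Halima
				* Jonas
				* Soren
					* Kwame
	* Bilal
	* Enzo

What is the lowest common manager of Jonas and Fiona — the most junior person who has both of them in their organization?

Jonas's chain of managers is Halima, Nell, Lucia, Katya. Fiona's chain of managers is Linnea, Milo, Katya. The first manager that appears in both chains is Katya.

Katya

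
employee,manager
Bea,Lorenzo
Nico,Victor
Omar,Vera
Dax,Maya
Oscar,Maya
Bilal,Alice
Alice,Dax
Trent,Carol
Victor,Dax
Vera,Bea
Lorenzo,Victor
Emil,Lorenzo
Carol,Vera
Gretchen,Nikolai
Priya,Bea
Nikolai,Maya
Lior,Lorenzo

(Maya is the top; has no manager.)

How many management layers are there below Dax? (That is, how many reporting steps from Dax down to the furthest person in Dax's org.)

The longest chain under Dax runs Dax → Victor → Lorenzo → Bea → Vera → Carol → Trent, which is 6 levels below Dax.

6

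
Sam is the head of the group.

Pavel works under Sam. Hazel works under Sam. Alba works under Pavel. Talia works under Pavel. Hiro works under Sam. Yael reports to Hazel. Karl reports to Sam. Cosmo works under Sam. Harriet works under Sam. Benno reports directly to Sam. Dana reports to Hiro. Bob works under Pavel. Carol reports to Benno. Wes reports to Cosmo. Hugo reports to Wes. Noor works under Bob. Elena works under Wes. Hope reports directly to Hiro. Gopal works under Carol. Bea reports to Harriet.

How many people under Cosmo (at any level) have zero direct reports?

2

The people in Cosmo's organization with no one reporting to them are Elena, Hugo. That is 2.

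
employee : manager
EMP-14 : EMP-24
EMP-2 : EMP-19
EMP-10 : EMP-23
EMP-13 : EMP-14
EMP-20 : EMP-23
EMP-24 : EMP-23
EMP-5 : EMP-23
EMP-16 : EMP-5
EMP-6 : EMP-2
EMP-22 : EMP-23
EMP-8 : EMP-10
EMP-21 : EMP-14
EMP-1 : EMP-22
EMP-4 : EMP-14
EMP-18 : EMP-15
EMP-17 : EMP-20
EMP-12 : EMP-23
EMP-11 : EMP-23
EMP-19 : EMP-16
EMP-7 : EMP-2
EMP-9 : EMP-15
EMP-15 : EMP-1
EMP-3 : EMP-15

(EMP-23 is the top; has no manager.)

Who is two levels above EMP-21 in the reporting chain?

EMP-24

EMP-21 reports to EMP-14, and EMP-14 reports to EMP-24. So EMP-21's skip-level manager is EMP-24.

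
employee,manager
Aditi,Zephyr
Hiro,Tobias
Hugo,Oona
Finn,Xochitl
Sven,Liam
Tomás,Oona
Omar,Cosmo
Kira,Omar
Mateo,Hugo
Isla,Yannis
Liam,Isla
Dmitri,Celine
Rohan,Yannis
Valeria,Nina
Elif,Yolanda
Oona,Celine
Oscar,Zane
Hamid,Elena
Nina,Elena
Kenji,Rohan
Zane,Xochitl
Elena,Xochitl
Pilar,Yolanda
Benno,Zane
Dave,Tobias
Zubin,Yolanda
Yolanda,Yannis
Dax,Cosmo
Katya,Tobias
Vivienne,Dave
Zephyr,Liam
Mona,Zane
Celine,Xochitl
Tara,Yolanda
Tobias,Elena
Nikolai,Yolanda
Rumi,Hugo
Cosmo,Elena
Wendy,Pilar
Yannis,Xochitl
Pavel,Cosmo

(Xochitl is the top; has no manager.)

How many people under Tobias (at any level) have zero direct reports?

3

The people in Tobias's organization with no one reporting to them are Hiro, Katya, Vivienne. That is 3.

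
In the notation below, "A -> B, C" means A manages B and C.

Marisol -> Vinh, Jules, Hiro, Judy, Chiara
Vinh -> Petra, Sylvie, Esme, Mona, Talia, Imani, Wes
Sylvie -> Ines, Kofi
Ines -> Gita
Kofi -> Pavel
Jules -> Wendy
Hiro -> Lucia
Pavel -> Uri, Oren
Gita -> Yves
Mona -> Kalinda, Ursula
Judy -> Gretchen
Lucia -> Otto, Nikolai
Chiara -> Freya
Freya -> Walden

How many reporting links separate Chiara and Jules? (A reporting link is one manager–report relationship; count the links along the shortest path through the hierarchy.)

Chiara is 1 level below Marisol, and Jules is 1 level below Marisol (their lowest common manager). The shortest path runs up from Chiara to Marisol and back down to Jules: 1 + 1 = 2 links.

2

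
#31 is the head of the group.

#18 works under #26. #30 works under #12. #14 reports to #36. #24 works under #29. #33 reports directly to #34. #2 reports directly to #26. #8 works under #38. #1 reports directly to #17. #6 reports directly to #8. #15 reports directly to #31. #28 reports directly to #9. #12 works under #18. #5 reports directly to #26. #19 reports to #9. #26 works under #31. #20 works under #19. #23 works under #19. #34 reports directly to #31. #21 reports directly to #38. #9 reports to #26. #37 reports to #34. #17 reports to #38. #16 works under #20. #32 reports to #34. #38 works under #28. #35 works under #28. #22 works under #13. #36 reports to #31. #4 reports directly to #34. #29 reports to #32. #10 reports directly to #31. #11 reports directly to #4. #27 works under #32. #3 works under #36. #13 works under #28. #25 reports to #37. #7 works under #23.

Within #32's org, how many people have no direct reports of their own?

The people in #32's organization with no one reporting to them are #27, #24. That is 2.

2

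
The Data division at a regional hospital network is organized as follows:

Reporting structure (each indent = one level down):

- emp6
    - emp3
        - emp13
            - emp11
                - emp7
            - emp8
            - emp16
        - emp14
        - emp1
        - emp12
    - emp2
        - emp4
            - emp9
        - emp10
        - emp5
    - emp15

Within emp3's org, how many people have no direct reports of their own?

6

The people in emp3's organization with no one reporting to them are emp12, emp1, emp14, emp16, emp8, emp7. That is 6.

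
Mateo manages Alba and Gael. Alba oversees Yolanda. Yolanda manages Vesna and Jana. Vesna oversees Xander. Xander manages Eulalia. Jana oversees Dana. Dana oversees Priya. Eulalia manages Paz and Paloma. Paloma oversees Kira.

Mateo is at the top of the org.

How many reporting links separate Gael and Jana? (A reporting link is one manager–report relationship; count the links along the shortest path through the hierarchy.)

4

Gael is 1 level below Mateo, and Jana is 3 levels below Mateo (their lowest common manager). The shortest path runs up from Gael to Mateo and back down to Jana: 1 + 3 = 4 links.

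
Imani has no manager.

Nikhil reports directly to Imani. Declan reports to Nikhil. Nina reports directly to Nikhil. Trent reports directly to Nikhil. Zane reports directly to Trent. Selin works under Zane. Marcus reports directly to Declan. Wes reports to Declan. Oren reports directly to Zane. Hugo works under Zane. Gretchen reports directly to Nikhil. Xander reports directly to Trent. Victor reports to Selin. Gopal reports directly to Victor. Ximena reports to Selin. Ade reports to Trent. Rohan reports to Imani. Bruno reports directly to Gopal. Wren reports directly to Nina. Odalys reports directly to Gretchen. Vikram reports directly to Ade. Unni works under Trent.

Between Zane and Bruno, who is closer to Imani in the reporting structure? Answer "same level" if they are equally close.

Zane is 3 levels below Imani; Bruno is 7. Zane is higher.

Zane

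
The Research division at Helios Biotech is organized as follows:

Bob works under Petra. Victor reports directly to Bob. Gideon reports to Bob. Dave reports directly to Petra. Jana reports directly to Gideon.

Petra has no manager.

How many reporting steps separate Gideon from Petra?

2

Chain from Gideon up to Petra: Gideon → Bob → Petra. That is 2 steps up, so Gideon is 2 levels below Petra.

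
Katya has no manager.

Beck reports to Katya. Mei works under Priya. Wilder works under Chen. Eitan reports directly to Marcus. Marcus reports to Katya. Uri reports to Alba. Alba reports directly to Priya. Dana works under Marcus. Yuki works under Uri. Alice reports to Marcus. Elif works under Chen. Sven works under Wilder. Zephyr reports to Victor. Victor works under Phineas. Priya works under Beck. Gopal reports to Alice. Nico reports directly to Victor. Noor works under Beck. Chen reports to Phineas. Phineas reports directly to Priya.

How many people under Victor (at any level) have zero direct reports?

2

The people in Victor's organization with no one reporting to them are Nico, Zephyr. That is 2.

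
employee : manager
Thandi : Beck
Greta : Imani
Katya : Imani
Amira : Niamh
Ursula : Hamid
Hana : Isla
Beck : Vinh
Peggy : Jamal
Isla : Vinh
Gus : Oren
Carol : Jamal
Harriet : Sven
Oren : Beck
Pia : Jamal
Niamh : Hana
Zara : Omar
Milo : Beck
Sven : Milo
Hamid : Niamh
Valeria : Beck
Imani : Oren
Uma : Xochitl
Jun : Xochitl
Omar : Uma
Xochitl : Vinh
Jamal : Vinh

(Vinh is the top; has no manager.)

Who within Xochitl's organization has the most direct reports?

Direct-report counts within Xochitl's organization: Xochitl has 2; Uma has 1; Omar has 1. The largest is 2, held by Xochitl.

Xochitl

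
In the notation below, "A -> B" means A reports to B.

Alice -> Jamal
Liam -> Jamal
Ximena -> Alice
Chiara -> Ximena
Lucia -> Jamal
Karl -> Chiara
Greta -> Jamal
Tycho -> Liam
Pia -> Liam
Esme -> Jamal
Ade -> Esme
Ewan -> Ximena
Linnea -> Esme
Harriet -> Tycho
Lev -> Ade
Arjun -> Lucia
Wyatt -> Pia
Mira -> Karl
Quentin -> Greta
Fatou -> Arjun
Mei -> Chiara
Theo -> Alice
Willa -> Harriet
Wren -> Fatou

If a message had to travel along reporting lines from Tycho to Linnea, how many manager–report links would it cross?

Tycho is 2 levels below Jamal, and Linnea is 2 levels below Jamal (their lowest common manager). The shortest path runs up from Tycho to Jamal and back down to Linnea: 2 + 2 = 4 links.

4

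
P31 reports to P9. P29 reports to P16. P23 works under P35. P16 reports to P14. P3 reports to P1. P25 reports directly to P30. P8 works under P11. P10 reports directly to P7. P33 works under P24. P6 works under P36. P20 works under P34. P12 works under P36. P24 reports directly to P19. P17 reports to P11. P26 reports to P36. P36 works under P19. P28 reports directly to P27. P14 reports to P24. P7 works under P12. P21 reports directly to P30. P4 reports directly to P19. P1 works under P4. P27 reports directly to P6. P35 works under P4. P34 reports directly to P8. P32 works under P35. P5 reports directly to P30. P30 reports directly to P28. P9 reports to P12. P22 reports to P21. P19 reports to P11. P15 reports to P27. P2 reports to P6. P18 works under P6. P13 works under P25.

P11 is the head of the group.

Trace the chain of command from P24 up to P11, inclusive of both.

P24 reports to P19. P19 reports to P11. P11 is at the top.

P24 -> P19 -> P11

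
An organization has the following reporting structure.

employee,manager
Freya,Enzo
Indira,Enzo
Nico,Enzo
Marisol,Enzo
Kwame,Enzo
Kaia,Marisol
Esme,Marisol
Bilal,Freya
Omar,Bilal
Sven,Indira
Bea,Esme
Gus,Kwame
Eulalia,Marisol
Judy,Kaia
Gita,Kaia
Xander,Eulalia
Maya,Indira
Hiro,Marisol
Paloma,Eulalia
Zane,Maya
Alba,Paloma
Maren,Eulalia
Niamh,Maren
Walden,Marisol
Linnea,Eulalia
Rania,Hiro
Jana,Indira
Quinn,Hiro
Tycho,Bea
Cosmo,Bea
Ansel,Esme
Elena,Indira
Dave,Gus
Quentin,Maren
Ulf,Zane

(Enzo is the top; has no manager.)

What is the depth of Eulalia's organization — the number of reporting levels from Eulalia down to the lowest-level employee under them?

The longest chain under Eulalia runs Eulalia → Maren → Quentin, which is 2 levels below Eulalia.

2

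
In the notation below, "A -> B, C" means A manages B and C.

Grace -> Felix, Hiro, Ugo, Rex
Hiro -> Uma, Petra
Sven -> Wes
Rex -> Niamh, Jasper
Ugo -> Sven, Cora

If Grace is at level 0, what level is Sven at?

2

Chain from Sven up to Grace: Sven → Ugo → Grace. That is 2 steps up, so Sven is 2 levels below Grace.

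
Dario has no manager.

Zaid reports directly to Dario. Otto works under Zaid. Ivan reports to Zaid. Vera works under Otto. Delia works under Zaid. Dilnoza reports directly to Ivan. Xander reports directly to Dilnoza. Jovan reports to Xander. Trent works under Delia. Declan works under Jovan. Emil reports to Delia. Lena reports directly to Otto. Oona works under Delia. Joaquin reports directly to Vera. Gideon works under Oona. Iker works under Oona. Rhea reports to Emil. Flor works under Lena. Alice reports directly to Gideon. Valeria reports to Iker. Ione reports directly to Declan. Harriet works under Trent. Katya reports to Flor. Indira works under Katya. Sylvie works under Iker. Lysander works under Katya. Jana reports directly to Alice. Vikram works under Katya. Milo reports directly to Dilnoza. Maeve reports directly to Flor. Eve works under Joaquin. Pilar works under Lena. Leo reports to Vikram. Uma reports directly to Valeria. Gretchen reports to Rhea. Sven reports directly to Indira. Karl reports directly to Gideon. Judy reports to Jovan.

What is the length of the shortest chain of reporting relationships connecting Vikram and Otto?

4

Vikram is in Otto's organization: the chain from Vikram up to Otto is Vikram → Katya → Flor → Lena → Otto, which is 4 links.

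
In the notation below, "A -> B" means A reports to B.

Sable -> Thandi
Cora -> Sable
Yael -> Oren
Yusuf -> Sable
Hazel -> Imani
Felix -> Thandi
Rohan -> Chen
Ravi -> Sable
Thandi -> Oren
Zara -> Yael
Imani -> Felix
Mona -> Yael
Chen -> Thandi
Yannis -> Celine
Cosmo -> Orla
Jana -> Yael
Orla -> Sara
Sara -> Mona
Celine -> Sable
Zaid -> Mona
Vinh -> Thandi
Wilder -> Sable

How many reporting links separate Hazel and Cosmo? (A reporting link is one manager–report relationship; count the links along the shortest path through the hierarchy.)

Hazel is 4 levels below Oren, and Cosmo is 5 levels below Oren (their lowest common manager). The shortest path runs up from Hazel to Oren and back down to Cosmo: 4 + 5 = 9 links.

9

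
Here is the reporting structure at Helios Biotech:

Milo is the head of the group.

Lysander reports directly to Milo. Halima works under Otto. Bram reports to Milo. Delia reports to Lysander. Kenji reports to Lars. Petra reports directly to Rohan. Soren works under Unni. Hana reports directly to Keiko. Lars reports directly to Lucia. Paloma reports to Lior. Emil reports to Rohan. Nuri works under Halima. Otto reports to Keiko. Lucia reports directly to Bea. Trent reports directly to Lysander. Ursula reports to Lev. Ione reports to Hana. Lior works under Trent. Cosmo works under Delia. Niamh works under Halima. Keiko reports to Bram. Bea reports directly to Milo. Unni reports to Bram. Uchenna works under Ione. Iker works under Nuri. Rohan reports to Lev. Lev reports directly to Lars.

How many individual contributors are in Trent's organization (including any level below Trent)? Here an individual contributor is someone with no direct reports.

1

The only person in Trent's organization with no one reporting to them is Paloma. That is 1.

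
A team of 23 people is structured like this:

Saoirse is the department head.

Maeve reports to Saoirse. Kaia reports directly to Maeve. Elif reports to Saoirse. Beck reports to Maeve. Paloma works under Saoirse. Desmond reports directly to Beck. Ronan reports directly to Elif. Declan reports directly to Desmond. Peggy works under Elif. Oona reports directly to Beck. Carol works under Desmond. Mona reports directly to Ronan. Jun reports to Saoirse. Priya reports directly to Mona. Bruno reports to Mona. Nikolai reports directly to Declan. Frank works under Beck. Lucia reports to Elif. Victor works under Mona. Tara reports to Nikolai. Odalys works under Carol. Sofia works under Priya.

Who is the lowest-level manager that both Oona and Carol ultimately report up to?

Beck

Oona's chain of managers is Beck, Maeve, Saoirse. Carol's chain of managers is Desmond, Beck, Maeve, Saoirse. The first manager that appears in both chains is Beck.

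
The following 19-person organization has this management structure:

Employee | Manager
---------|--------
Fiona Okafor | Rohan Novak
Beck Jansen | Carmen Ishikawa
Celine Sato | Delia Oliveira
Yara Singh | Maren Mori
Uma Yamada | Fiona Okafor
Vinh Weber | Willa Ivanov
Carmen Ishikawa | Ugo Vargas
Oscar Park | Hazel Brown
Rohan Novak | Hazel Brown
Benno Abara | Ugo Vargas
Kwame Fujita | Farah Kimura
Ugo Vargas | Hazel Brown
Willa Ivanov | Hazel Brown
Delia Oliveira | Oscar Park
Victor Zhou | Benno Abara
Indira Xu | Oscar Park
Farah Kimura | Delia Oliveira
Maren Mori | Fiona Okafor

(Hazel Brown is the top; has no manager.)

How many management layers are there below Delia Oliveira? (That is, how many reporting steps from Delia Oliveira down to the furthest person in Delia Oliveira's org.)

2

The longest chain under Delia Oliveira runs Delia Oliveira → Farah Kimura → Kwame Fujita, which is 2 levels below Delia Oliveira.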